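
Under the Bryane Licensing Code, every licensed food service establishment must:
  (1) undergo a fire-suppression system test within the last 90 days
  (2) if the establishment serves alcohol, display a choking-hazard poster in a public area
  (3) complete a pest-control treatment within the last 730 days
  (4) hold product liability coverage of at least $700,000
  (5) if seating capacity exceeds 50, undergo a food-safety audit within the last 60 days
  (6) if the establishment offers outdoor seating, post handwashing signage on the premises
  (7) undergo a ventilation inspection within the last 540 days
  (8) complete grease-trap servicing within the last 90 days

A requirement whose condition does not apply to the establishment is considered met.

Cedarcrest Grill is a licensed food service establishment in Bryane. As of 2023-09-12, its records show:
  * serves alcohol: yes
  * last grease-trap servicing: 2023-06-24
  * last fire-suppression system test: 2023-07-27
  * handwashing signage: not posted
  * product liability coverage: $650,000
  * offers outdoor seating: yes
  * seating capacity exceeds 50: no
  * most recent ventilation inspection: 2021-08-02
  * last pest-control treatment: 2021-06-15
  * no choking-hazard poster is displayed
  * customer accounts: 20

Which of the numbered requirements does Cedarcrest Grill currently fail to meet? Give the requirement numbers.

2, 3, 4, 6, 7

1. fire-suppression system test 47 days ago vs limit 90 → met
2. condition 'serves alcohol' holds; choking-hazard poster absent → not met
3. pest-control treatment 819 days ago vs limit 730 → not met
4. product liability coverage $650,000 < $700,000 → not met
5. condition 'seating capacity exceeds 50' does not hold → requirement n/a → met
6. condition 'offers outdoor seating' holds; handwashing signage absent → not met
7. ventilation inspection 771 days ago vs limit 540 → not met
8. grease-trap servicing 80 days ago vs limit 90 → met
Not met: 2, 3, 4, 6, 7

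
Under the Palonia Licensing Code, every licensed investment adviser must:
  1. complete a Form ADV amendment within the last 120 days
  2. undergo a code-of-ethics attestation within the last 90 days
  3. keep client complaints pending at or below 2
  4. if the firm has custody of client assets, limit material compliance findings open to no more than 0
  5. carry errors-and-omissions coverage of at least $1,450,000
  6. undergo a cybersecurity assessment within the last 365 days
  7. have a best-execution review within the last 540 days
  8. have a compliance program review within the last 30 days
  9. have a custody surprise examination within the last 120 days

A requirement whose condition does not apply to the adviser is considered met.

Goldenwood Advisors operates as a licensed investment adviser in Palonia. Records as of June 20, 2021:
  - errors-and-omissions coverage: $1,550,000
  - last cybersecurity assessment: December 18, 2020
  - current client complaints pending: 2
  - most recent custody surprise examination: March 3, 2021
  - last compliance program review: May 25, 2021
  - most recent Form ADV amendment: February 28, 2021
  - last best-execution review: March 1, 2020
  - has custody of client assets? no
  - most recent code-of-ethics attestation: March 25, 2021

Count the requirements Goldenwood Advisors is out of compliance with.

1. Form ADV amendment 112 days ago vs limit 120 → met
2. code-of-ethics attestation 87 days ago vs limit 90 → met
3. client complaints pending 2 ≤ 2 → met
4. condition 'has custody of client assets' does not hold → requirement n/a → met
5. errors-and-omissions coverage $1,550,000 ≥ $1,450,000 → met
6. cybersecurity assessment 184 days ago vs limit 365 → met
7. best-execution review 476 days ago vs limit 540 → met
8. compliance program review 26 days ago vs limit 30 → met
9. custody surprise examination 109 days ago vs limit 120 → met
Not met: 0 of 9

0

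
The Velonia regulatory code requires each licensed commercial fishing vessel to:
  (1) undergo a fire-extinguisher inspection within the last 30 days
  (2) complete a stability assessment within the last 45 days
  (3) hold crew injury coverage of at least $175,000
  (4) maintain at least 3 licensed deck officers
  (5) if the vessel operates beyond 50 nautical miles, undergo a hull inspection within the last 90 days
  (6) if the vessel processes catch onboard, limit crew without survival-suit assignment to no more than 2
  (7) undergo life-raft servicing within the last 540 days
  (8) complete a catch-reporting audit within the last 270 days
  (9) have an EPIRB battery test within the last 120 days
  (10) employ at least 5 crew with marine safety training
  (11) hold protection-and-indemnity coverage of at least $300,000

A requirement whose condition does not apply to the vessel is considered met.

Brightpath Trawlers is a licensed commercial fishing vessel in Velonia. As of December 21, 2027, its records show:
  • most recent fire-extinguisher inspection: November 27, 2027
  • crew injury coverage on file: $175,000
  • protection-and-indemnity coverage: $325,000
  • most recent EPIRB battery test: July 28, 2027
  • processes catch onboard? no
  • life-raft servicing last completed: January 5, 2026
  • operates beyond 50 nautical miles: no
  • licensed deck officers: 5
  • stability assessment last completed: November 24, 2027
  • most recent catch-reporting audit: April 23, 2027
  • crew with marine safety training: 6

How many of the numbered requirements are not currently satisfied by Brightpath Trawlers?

1. fire-extinguisher inspection 24 days ago vs limit 30 → met
2. stability assessment 27 days ago vs limit 45 → met
3. crew injury coverage $175,000 ≥ $175,000 → met
4. licensed deck officers 5 ≥ 3 → met
5. condition 'operates beyond 50 nautical miles' does not hold → requirement n/a → met
6. condition 'processes catch onboard' does not hold → requirement n/a → met
7. life-raft servicing 715 days ago vs limit 540 → not met
8. catch-reporting audit 242 days ago vs limit 270 → met
9. EPIRB battery test 146 days ago vs limit 120 → not met
10. crew with marine safety training 6 ≥ 5 → met
11. protection-and-indemnity coverage $325,000 ≥ $300,000 → met
Not met: 2 of 11

2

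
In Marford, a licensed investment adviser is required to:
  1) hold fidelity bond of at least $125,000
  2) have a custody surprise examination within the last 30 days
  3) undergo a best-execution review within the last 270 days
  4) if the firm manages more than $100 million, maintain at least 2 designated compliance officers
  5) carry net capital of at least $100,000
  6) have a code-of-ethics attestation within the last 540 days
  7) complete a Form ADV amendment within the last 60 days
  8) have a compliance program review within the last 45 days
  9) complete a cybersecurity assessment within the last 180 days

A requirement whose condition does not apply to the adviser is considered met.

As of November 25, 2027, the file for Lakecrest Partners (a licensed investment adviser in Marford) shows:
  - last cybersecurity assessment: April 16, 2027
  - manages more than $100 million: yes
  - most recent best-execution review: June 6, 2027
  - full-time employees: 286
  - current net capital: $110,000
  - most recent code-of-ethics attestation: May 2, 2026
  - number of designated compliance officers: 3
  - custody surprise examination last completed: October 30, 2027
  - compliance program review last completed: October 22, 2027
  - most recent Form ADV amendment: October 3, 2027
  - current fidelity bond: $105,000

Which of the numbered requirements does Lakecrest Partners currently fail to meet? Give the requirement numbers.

1, 6, 9

1. fidelity bond $105,000 < $125,000 → not met
2. custody surprise examination 26 days ago vs limit 30 → met
3. best-execution review 172 days ago vs limit 270 → met
4. condition 'manages more than $100 million' holds; designated compliance officers 3 ≥ 2 → met
5. net capital $110,000 ≥ $100,000 → met
6. code-of-ethics attestation 572 days ago vs limit 540 → not met
7. Form ADV amendment 53 days ago vs limit 60 → met
8. compliance program review 34 days ago vs limit 45 → met
9. cybersecurity assessment 223 days ago vs limit 180 → not met
Not met: 1, 6, 9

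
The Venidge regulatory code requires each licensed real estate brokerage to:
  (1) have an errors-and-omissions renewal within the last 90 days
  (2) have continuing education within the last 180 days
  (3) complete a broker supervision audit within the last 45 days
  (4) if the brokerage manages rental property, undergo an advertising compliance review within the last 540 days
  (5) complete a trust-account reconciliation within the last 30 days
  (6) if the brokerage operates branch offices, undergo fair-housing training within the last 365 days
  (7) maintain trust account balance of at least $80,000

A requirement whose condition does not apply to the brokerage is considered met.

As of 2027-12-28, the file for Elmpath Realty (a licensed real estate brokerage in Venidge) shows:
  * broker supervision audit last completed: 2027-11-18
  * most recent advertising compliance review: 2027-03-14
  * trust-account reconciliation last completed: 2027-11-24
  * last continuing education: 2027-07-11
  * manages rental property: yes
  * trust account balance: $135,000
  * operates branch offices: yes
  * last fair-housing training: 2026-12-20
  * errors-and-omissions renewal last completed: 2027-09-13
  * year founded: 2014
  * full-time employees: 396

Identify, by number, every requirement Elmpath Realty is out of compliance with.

1. errors-and-omissions renewal 106 days ago vs limit 90 → not met
2. continuing education 170 days ago vs limit 180 → met
3. broker supervision audit 40 days ago vs limit 45 → met
4. condition 'manages rental property' holds; advertising compliance review 289 days ago vs limit 540 → met
5. trust-account reconciliation 34 days ago vs limit 30 → not met
6. condition 'operates branch offices' holds; fair-housing training 373 days ago vs limit 365 → not met
7. trust account balance $135,000 ≥ $80,000 → met
Not met: 1, 5, 6

1, 5, 6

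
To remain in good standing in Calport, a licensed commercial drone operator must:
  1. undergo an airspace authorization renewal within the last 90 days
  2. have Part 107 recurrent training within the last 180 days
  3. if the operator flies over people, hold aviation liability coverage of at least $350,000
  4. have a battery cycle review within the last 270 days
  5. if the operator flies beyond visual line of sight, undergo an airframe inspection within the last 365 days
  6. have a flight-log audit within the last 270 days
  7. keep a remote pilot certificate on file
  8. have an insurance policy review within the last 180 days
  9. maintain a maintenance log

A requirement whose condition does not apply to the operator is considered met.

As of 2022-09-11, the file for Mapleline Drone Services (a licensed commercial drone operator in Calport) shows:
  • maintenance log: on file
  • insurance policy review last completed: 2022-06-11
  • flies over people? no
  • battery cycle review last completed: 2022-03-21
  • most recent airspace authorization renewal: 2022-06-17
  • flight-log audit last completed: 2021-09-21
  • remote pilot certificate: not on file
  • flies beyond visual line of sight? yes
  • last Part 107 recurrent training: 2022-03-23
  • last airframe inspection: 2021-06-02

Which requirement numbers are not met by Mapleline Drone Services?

5, 6, 7

1. airspace authorization renewal 86 days ago vs limit 90 → met
2. Part 107 recurrent training 172 days ago vs limit 180 → met
3. condition 'flies over people' does not hold → requirement n/a → met
4. battery cycle review 174 days ago vs limit 270 → met
5. condition 'flies beyond visual line of sight' holds; airframe inspection 466 days ago vs limit 365 → not met
6. flight-log audit 355 days ago vs limit 270 → not met
7. remote pilot certificate absent → not met
8. insurance policy review 92 days ago vs limit 180 → met
9. maintenance log present → met
Not met: 5, 6, 7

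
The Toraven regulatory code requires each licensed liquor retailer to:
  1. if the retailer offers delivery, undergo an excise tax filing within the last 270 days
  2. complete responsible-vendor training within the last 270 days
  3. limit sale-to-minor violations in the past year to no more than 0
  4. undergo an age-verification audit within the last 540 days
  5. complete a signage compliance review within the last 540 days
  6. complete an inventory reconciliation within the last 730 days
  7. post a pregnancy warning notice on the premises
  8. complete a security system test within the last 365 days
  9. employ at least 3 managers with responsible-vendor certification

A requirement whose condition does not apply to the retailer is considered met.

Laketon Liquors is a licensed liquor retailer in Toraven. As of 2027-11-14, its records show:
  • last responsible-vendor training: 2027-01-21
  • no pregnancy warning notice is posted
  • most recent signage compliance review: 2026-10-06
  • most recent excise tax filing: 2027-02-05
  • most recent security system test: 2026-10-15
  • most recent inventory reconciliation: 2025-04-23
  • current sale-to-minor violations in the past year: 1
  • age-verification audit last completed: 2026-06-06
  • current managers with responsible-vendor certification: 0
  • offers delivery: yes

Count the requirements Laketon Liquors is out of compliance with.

7

1. condition 'offers delivery' holds; excise tax filing 282 days ago vs limit 270 → not met
2. responsible-vendor training 297 days ago vs limit 270 → not met
3. sale-to-minor violations in the past year 1 > 0 → not met
4. age-verification audit 526 days ago vs limit 540 → met
5. signage compliance review 404 days ago vs limit 540 → met
6. inventory reconciliation 935 days ago vs limit 730 → not met
7. pregnancy warning notice absent → not met
8. security system test 395 days ago vs limit 365 → not met
9. managers with responsible-vendor certification 0 < 3 → not met
Not met: 7 of 9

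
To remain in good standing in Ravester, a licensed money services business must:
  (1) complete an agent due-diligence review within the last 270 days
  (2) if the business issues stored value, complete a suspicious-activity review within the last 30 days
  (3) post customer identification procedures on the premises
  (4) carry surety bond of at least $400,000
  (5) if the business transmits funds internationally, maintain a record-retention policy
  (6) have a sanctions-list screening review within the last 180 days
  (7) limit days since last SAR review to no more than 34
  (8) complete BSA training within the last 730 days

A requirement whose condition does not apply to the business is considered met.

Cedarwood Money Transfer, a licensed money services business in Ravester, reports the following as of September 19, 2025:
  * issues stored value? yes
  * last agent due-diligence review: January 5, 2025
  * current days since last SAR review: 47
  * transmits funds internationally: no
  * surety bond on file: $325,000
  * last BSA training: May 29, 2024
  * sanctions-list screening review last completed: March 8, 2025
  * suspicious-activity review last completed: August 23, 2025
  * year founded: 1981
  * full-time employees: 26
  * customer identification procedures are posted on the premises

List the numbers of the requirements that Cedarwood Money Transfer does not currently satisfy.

1. agent due-diligence review 257 days ago vs limit 270 → met
2. condition 'issues stored value' holds; suspicious-activity review 27 days ago vs limit 30 → met
3. customer identification procedures present → met
4. surety bond $325,000 < $400,000 → not met
5. condition 'transmits funds internationally' does not hold → requirement n/a → met
6. sanctions-list screening review 195 days ago vs limit 180 → not met
7. days since last SAR review 47 > 34 → not met
8. BSA training 478 days ago vs limit 730 → met
Not met: 4, 6, 7

4, 6, 7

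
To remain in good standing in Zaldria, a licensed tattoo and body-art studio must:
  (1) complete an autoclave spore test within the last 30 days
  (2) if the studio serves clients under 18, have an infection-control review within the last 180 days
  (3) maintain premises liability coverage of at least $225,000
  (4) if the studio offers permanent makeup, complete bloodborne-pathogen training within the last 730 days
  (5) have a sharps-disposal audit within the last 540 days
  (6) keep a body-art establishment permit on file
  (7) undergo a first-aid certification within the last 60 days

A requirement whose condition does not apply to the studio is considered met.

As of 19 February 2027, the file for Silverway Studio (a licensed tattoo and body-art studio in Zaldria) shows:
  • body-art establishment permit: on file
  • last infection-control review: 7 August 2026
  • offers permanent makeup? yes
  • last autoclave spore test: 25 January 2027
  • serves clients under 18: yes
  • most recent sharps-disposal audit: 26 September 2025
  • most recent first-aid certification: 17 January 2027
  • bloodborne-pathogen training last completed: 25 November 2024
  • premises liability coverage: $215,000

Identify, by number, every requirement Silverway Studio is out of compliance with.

1. autoclave spore test 25 days ago vs limit 30 → met
2. condition 'serves clients under 18' holds; infection-control review 196 days ago vs limit 180 → not met
3. premises liability coverage $215,000 < $225,000 → not met
4. condition 'offers permanent makeup' holds; bloodborne-pathogen training 816 days ago vs limit 730 → not met
5. sharps-disposal audit 511 days ago vs limit 540 → met
6. body-art establishment permit present → met
7. first-aid certification 33 days ago vs limit 60 → met
Not met: 2, 3, 4

2, 3, 4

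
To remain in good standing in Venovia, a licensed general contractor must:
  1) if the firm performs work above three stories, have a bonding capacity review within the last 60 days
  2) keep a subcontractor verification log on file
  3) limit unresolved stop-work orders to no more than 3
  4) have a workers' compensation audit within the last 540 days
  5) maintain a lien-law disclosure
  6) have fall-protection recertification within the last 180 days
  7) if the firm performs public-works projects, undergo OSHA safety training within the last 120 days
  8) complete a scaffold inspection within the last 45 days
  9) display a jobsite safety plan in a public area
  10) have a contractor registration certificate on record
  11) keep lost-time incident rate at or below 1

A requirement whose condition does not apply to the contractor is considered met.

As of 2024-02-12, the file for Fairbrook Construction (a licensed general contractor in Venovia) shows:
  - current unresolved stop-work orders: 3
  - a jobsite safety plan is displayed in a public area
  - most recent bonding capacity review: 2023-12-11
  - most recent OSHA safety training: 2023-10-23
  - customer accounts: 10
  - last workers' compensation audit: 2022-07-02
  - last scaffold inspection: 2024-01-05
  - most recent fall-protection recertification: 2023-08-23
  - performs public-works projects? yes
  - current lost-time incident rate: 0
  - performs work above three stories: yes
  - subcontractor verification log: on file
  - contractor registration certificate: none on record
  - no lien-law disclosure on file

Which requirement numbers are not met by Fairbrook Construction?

1. condition 'performs work above three stories' holds; bonding capacity review 63 days ago vs limit 60 → not met
2. subcontractor verification log present → met
3. unresolved stop-work orders 3 ≤ 3 → met
4. workers' compensation audit 590 days ago vs limit 540 → not met
5. lien-law disclosure absent → not met
6. fall-protection recertification 173 days ago vs limit 180 → met
7. condition 'performs public-works projects' holds; OSHA safety training 112 days ago vs limit 120 → met
8. scaffold inspection 38 days ago vs limit 45 → met
9. jobsite safety plan present → met
10. contractor registration certificate absent → not met
11. lost-time incident rate 0 ≤ 1 → met
Not met: 1, 4, 5, 10

1, 4, 5, 10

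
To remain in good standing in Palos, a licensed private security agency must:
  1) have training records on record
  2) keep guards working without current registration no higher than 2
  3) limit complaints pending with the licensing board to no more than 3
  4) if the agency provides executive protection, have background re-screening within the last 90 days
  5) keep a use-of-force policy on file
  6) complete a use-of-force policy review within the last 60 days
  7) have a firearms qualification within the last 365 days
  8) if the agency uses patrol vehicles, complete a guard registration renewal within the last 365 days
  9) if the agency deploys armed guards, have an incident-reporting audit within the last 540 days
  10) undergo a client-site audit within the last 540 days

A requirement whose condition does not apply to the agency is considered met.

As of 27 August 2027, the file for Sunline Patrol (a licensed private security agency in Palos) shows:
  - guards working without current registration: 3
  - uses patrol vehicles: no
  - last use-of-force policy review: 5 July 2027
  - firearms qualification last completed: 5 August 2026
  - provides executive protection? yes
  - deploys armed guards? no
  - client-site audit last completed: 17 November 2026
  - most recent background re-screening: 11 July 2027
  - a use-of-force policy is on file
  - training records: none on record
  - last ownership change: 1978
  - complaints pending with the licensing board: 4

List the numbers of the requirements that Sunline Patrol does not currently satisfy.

1. training records absent → not met
2. guards working without current registration 3 > 2 → not met
3. complaints pending with the licensing board 4 > 3 → not met
4. condition 'provides executive protection' holds; background re-screening 47 days ago vs limit 90 → met
5. use-of-force policy present → met
6. use-of-force policy review 53 days ago vs limit 60 → met
7. firearms qualification 387 days ago vs limit 365 → not met
8. condition 'uses patrol vehicles' does not hold → requirement n/a → met
9. condition 'deploys armed guards' does not hold → requirement n/a → met
10. client-site audit 283 days ago vs limit 540 → met
Not met: 1, 2, 3, 7

1, 2, 3, 7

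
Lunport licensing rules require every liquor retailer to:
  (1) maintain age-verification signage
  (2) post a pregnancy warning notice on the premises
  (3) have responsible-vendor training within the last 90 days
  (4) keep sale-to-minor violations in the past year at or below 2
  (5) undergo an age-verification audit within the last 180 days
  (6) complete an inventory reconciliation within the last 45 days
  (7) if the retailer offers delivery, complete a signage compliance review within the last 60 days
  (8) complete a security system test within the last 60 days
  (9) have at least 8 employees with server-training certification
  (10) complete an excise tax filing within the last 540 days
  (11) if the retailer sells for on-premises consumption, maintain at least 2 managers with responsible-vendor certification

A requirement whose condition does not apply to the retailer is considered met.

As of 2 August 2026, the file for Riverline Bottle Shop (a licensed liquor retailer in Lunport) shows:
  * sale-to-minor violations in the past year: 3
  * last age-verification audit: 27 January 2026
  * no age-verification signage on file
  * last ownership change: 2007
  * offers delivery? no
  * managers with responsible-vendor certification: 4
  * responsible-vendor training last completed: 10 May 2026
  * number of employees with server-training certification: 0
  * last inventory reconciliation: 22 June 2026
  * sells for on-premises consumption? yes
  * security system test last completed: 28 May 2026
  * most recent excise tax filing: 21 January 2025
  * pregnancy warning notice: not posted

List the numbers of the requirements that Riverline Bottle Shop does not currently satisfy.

1. age-verification signage absent → not met
2. pregnancy warning notice absent → not met
3. responsible-vendor training 84 days ago vs limit 90 → met
4. sale-to-minor violations in the past year 3 > 2 → not met
5. age-verification audit 187 days ago vs limit 180 → not met
6. inventory reconciliation 41 days ago vs limit 45 → met
7. condition 'offers delivery' does not hold → requirement n/a → met
8. security system test 66 days ago vs limit 60 → not met
9. employees with server-training certification 0 < 8 → not met
10. excise tax filing 558 days ago vs limit 540 → not met
11. condition 'sells for on-premises consumption' holds; managers with responsible-vendor certification 4 ≥ 2 → met
Not met: 1, 2, 4, 5, 8, 9, 10

1, 2, 4, 5, 8, 9, 10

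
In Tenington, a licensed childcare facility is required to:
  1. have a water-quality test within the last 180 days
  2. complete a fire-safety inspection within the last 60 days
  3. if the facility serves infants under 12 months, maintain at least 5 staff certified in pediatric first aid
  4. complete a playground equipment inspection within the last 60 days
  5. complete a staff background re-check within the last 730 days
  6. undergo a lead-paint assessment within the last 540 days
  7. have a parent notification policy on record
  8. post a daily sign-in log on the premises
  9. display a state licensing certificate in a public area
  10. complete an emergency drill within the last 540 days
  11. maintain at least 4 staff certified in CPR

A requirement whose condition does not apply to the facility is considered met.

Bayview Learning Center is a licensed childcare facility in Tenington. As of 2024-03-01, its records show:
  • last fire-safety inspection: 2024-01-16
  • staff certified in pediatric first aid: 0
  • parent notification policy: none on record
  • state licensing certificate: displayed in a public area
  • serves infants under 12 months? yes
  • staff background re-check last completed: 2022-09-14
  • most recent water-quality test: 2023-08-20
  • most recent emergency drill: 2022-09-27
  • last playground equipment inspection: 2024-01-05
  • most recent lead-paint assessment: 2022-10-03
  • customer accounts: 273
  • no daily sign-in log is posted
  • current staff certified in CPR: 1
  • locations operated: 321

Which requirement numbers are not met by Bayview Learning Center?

1, 3, 7, 8, 11

1. water-quality test 194 days ago vs limit 180 → not met
2. fire-safety inspection 45 days ago vs limit 60 → met
3. condition 'serves infants under 12 months' holds; staff certified in pediatric first aid 0 < 5 → not met
4. playground equipment inspection 56 days ago vs limit 60 → met
5. staff background re-check 534 days ago vs limit 730 → met
6. lead-paint assessment 515 days ago vs limit 540 → met
7. parent notification policy absent → not met
8. daily sign-in log absent → not met
9. state licensing certificate present → met
10. emergency drill 521 days ago vs limit 540 → met
11. staff certified in CPR 1 < 4 → not met
Not met: 1, 3, 7, 8, 11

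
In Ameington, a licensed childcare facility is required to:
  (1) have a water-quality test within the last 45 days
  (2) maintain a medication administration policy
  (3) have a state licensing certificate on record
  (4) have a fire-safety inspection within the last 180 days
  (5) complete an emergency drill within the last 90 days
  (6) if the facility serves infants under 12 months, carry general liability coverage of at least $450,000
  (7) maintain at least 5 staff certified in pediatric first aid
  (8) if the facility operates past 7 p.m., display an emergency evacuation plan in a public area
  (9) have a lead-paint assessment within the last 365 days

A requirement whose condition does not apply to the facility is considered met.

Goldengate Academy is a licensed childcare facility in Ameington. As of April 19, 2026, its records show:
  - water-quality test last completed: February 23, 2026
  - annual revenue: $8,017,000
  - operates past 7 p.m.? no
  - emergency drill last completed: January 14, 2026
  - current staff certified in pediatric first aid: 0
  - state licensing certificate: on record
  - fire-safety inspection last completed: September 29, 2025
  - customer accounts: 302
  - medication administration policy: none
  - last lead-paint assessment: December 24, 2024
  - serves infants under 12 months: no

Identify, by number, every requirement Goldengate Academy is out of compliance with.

1. water-quality test 55 days ago vs limit 45 → not met
2. medication administration policy absent → not met
3. state licensing certificate present → met
4. fire-safety inspection 202 days ago vs limit 180 → not met
5. emergency drill 95 days ago vs limit 90 → not met
6. condition 'serves infants under 12 months' does not hold → requirement n/a → met
7. staff certified in pediatric first aid 0 < 5 → not met
8. condition 'operates past 7 p.m.' does not hold → requirement n/a → met
9. lead-paint assessment 481 days ago vs limit 365 → not met
Not met: 1, 2, 4, 5, 7, 9

1, 2, 4, 5, 7, 9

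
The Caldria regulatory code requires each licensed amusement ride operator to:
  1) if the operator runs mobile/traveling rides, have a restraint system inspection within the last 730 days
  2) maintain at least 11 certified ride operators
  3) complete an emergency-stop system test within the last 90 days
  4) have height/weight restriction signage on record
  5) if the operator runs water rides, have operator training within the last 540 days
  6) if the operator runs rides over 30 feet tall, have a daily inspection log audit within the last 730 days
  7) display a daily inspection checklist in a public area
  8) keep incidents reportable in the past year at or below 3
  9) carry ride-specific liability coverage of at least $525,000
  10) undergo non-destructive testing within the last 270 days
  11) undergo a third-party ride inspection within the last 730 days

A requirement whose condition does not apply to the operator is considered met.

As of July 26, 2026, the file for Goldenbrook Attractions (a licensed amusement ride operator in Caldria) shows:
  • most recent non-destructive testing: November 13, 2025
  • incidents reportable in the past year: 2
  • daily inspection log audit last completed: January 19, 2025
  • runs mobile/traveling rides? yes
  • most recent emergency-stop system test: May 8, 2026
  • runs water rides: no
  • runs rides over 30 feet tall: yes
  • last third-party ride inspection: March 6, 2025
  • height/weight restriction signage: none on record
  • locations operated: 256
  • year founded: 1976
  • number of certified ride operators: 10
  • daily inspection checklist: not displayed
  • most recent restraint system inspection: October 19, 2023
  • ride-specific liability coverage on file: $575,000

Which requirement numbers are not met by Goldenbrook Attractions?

1. condition 'runs mobile/traveling rides' holds; restraint system inspection 1011 days ago vs limit 730 → not met
2. certified ride operators 10 < 11 → not met
3. emergency-stop system test 79 days ago vs limit 90 → met
4. height/weight restriction signage absent → not met
5. condition 'runs water rides' does not hold → requirement n/a → met
6. condition 'runs rides over 30 feet tall' holds; daily inspection log audit 553 days ago vs limit 730 → met
7. daily inspection checklist absent → not met
8. incidents reportable in the past year 2 ≤ 3 → met
9. ride-specific liability coverage $575,000 ≥ $525,000 → met
10. non-destructive testing 255 days ago vs limit 270 → met
11. third-party ride inspection 507 days ago vs limit 730 → met
Not met: 1, 2, 4, 7

1, 2, 4, 7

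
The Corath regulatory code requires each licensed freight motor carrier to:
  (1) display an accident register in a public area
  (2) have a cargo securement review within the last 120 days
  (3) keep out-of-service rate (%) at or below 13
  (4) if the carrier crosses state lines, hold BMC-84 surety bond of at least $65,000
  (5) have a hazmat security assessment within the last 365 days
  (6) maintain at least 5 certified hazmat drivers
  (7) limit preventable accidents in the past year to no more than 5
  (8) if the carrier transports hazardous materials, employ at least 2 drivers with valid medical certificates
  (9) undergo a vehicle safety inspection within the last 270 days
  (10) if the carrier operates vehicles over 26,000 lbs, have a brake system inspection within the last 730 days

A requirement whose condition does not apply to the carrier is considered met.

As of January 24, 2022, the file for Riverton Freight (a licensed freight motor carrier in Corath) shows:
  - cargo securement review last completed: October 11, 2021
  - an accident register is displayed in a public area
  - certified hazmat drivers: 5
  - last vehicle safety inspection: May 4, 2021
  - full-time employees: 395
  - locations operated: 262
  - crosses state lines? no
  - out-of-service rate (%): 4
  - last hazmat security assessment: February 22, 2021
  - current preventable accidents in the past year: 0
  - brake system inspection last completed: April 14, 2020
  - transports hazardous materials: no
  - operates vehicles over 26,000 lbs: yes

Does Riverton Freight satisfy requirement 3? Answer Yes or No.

Yes

3. out-of-service rate (%) 4 ≤ 13 → met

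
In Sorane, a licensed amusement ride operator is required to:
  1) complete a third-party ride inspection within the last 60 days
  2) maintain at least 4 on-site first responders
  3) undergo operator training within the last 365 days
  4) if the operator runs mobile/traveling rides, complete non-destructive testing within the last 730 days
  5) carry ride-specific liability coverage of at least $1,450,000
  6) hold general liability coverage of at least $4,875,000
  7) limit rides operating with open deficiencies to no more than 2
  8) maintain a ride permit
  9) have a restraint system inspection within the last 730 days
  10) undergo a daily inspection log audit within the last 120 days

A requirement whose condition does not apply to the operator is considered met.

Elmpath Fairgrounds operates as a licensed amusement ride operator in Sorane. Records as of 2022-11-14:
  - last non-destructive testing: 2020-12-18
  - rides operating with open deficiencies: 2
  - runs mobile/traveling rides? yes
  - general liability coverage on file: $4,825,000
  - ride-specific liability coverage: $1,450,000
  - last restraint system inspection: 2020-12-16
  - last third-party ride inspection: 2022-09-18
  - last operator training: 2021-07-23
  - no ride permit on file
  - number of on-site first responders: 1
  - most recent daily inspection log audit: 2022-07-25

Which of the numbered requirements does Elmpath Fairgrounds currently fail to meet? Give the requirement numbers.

1. third-party ride inspection 57 days ago vs limit 60 → met
2. on-site first responders 1 < 4 → not met
3. operator training 479 days ago vs limit 365 → not met
4. condition 'runs mobile/traveling rides' holds; non-destructive testing 696 days ago vs limit 730 → met
5. ride-specific liability coverage $1,450,000 ≥ $1,450,000 → met
6. general liability coverage $4,825,000 < $4,875,000 → not met
7. rides operating with open deficiencies 2 ≤ 2 → met
8. ride permit absent → not met
9. restraint system inspection 698 days ago vs limit 730 → met
10. daily inspection log audit 112 days ago vs limit 120 → met
Not met: 2, 3, 6, 8

2, 3, 6, 8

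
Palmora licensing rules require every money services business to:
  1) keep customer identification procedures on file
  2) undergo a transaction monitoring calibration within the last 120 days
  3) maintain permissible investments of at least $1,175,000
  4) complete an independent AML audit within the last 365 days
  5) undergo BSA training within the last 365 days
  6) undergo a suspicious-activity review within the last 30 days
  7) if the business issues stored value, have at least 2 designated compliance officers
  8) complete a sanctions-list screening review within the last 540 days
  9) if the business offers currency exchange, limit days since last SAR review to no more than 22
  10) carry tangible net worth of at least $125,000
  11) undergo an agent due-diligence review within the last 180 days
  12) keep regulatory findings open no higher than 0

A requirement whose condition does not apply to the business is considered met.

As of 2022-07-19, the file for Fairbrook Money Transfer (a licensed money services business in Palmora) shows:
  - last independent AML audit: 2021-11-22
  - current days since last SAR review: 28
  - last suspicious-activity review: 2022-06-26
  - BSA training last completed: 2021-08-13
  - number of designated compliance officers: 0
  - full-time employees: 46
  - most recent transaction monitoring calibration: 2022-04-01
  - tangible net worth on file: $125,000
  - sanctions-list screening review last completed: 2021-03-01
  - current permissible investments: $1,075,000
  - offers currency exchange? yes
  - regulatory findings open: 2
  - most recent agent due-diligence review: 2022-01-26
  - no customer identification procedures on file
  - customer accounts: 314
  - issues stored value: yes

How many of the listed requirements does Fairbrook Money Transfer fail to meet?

5

1. customer identification procedures absent → not met
2. transaction monitoring calibration 109 days ago vs limit 120 → met
3. permissible investments $1,075,000 < $1,175,000 → not met
4. independent AML audit 239 days ago vs limit 365 → met
5. BSA training 340 days ago vs limit 365 → met
6. suspicious-activity review 23 days ago vs limit 30 → met
7. condition 'issues stored value' holds; designated compliance officers 0 < 2 → not met
8. sanctions-list screening review 505 days ago vs limit 540 → met
9. condition 'offers currency exchange' holds; days since last SAR review 28 > 22 → not met
10. tangible net worth $125,000 ≥ $125,000 → met
11. agent due-diligence review 174 days ago vs limit 180 → met
12. regulatory findings open 2 > 0 → not met
Not met: 5 of 12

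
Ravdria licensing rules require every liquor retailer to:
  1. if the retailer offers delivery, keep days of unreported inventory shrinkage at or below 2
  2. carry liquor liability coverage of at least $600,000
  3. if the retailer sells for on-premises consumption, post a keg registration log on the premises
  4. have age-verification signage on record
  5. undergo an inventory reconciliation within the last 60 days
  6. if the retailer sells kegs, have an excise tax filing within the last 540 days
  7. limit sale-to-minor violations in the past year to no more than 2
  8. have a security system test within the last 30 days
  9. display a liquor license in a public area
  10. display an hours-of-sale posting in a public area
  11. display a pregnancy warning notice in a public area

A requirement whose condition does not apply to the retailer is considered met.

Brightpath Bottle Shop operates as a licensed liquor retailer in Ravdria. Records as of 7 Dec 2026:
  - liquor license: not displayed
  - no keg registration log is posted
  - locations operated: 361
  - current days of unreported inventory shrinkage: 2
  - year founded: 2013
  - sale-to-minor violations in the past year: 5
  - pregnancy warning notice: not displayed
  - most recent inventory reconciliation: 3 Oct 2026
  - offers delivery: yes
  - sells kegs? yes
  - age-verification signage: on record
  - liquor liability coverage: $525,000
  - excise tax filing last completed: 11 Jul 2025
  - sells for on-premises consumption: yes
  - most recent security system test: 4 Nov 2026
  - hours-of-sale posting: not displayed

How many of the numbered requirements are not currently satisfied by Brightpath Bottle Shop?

1. condition 'offers delivery' holds; days of unreported inventory shrinkage 2 ≤ 2 → met
2. liquor liability coverage $525,000 < $600,000 → not met
3. condition 'sells for on-premises consumption' holds; keg registration log absent → not met
4. age-verification signage present → met
5. inventory reconciliation 65 days ago vs limit 60 → not met
6. condition 'sells kegs' holds; excise tax filing 514 days ago vs limit 540 → met
7. sale-to-minor violations in the past year 5 > 2 → not met
8. security system test 33 days ago vs limit 30 → not met
9. liquor license absent → not met
10. hours-of-sale posting absent → not met
11. pregnancy warning notice absent → not met
Not met: 8 of 11

8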